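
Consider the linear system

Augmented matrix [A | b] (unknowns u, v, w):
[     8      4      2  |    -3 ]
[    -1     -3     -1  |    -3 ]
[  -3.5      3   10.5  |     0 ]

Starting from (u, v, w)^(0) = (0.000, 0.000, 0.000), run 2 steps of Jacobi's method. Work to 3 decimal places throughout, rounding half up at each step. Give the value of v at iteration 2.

1.125

Iteration 1:
  u = (-3 - (4)·0.000 - (2)·0.000) / (8) = -0.375
  v = (-3 - (-1)·0.000 - (-1)·0.000) / (-3) = 1.000
  w = (0 - (-3.5)·0.000 - (3)·0.000) / (10.5) = 0.000
Iteration 2:
  u = (-3 - (4)·1.000 - (2)·0.000) / (8) = -0.875
  v = (-3 - (-1)·-0.375 - (-1)·0.000) / (-3) = 1.125
  w = (0 - (-3.5)·-0.375 - (3)·1.000) / (10.5) = -0.411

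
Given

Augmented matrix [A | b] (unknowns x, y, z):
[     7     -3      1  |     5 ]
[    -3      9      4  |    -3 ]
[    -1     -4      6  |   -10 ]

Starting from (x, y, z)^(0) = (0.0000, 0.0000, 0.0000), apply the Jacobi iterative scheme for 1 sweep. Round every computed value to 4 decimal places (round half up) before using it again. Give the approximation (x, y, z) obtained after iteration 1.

(0.7143, -0.3333, -1.6667)

Iteration 1:
  x = (5 - (-3)·0.0000 - (1)·0.0000) / (7) = 0.7143
  y = (-3 - (-3)·0.0000 - (4)·0.0000) / (9) = -0.3333
  z = (-10 - (-1)·0.0000 - (-4)·0.0000) / (6) = -1.6667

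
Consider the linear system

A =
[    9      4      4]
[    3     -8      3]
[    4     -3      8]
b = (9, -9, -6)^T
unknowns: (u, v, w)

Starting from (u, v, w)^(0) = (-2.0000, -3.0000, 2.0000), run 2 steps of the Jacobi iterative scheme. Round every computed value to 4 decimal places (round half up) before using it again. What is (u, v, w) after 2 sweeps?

(0.8889, 1.3385, -1.0503)

Iteration 1:
  u = (9 - (4)·-3.0000 - (4)·2.0000) / (9) = 1.4444
  v = (-9 - (3)·-2.0000 - (3)·2.0000) / (-8) = 1.1250
  w = (-6 - (4)·-2.0000 - (-3)·-3.0000) / (8) = -0.8750
Iteration 2:
  u = (9 - (4)·1.1250 - (4)·-0.8750) / (9) = 0.8889
  v = (-9 - (3)·1.4444 - (3)·-0.8750) / (-8) = 1.3385
  w = (-6 - (4)·1.4444 - (-3)·1.1250) / (8) = -1.0503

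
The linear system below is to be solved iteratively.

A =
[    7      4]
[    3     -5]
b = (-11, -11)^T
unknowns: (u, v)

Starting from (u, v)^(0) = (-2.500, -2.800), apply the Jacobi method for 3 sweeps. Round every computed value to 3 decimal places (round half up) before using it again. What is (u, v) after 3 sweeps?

(-2.838, 1.017)

Iteration 1:
  u = (-11 - (4)·-2.800) / (7) = 0.029
  v = (-11 - (3)·-2.500) / (-5) = 0.700
Iteration 2:
  u = (-11 - (4)·0.700) / (7) = -1.971
  v = (-11 - (3)·0.029) / (-5) = 2.217
Iteration 3:
  u = (-11 - (4)·2.217) / (7) = -2.838
  v = (-11 - (3)·-1.971) / (-5) = 1.017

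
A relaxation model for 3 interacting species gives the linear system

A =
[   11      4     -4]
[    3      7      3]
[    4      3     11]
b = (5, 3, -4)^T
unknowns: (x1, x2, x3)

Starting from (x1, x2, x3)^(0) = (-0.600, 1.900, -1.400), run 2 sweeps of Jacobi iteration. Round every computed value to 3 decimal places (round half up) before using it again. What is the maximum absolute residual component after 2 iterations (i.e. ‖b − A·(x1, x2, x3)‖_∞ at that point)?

2.130

Iteration 1:
  x1 = (5 - (4)·1.900 - (-4)·-1.400) / (11) = -0.745
  x2 = (3 - (3)·-0.600 - (3)·-1.400) / (7) = 1.286
  x3 = (-4 - (4)·-0.600 - (3)·1.900) / (11) = -0.664
Iteration 2:
  x1 = (5 - (4)·1.286 - (-4)·-0.664) / (11) = -0.255
  x2 = (3 - (3)·-0.745 - (3)·-0.664) / (7) = 1.032
  x3 = (-4 - (4)·-0.745 - (3)·1.286) / (11) = -0.443
Residual b − A·x = (1.905, -2.130, -1.203); ∞-norm = 2.130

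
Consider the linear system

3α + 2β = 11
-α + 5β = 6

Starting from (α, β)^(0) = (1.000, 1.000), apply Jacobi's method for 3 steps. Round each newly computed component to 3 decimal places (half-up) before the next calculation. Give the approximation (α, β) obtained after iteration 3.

Iteration 1:
  α = (11 - (2)·1.000) / (3) = 3.000
  β = (6 - (-1)·1.000) / (5) = 1.400
Iteration 2:
  α = (11 - (2)·1.400) / (3) = 2.733
  β = (6 - (-1)·3.000) / (5) = 1.800
Iteration 3:
  α = (11 - (2)·1.800) / (3) = 2.467
  β = (6 - (-1)·2.733) / (5) = 1.747

(2.467, 1.747)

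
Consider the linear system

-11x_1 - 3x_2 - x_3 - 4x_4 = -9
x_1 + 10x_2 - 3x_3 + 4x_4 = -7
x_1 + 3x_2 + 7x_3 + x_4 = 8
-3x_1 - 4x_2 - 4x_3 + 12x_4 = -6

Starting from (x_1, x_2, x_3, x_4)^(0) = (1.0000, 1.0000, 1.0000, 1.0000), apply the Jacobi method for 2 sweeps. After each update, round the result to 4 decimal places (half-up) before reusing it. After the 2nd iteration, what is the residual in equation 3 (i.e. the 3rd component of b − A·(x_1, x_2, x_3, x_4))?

-0.1898

Iteration 1:
  x_1 = (-9 - (-3)·1.0000 - (-1)·1.0000 - (-4)·1.0000) / (-11) = 0.0909
  x_2 = (-7 - (1)·1.0000 - (-3)·1.0000 - (4)·1.0000) / (10) = -0.9000
  x_3 = (8 - (1)·1.0000 - (3)·1.0000 - (1)·1.0000) / (7) = 0.4286
  x_4 = (-6 - (-3)·1.0000 - (-4)·1.0000 - (-4)·1.0000) / (12) = 0.4167
Iteration 2:
  x_1 = (-9 - (-3)·-0.9000 - (-1)·0.4286 - (-4)·0.4167) / (-11) = 0.8731
  x_2 = (-7 - (1)·0.0909 - (-3)·0.4286 - (4)·0.4167) / (10) = -0.7472
  x_3 = (8 - (1)·0.0909 - (3)·-0.9000 - (1)·0.4167) / (7) = 1.4561
  x_4 = (-6 - (-3)·0.0909 - (-4)·-0.9000 - (-4)·0.4286) / (12) = -0.6344
Residual b − A·x = (-2.7190, 6.5048, -0.1898, 7.0677)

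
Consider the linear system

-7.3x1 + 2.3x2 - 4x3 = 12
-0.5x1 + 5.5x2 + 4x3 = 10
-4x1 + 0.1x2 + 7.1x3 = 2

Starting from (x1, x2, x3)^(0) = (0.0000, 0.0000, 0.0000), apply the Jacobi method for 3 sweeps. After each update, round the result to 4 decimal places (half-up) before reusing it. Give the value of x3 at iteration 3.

Iteration 1:
  x1 = (12 - (2.3)·0.0000 - (-4)·0.0000) / (-7.3) = -1.6438
  x2 = (10 - (-0.5)·0.0000 - (4)·0.0000) / (5.5) = 1.8182
  x3 = (2 - (-4)·0.0000 - (0.1)·0.0000) / (7.1) = 0.2817
Iteration 2:
  x1 = (12 - (2.3)·1.8182 - (-4)·0.2817) / (-7.3) = -1.2253
  x2 = (10 - (-0.5)·-1.6438 - (4)·0.2817) / (5.5) = 1.4639
  x3 = (2 - (-4)·-1.6438 - (0.1)·1.8182) / (7.1) = -0.6700
Iteration 3:
  x1 = (12 - (2.3)·1.4639 - (-4)·-0.6700) / (-7.3) = -0.8155
  x2 = (10 - (-0.5)·-1.2253 - (4)·-0.6700) / (5.5) = 2.1941
  x3 = (2 - (-4)·-1.2253 - (0.1)·1.4639) / (7.1) = -0.4292

-0.4292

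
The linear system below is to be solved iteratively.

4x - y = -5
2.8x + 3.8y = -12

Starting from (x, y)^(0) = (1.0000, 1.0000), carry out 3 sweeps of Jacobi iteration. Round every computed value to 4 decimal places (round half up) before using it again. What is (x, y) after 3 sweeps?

(-1.8553, -1.5194)

Iteration 1:
  x = (-5 - (-1)·1.0000) / (4) = -1.0000
  y = (-12 - (2.8)·1.0000) / (3.8) = -3.8947
Iteration 2:
  x = (-5 - (-1)·-3.8947) / (4) = -2.2237
  y = (-12 - (2.8)·-1.0000) / (3.8) = -2.4211
Iteration 3:
  x = (-5 - (-1)·-2.4211) / (4) = -1.8553
  y = (-12 - (2.8)·-2.2237) / (3.8) = -1.5194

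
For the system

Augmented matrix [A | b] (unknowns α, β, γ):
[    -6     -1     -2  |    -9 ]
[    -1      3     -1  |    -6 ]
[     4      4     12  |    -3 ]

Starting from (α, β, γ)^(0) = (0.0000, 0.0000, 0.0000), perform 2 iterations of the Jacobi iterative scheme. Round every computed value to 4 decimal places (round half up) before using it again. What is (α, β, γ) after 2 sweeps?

Iteration 1:
  α = (-9 - (-1)·0.0000 - (-2)·0.0000) / (-6) = 1.5000
  β = (-6 - (-1)·0.0000 - (-1)·0.0000) / (3) = -2.0000
  γ = (-3 - (4)·0.0000 - (4)·0.0000) / (12) = -0.2500
Iteration 2:
  α = (-9 - (-1)·-2.0000 - (-2)·-0.2500) / (-6) = 1.9167
  β = (-6 - (-1)·1.5000 - (-1)·-0.2500) / (3) = -1.5833
  γ = (-3 - (4)·1.5000 - (4)·-2.0000) / (12) = -0.0833

(1.9167, -1.5833, -0.0833)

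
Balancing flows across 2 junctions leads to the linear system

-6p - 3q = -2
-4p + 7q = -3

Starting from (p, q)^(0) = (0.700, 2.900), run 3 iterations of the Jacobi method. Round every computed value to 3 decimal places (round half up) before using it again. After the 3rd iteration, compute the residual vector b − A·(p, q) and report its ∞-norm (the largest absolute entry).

Iteration 1:
  p = (-2 - (-3)·2.900) / (-6) = -1.117
  q = (-3 - (-4)·0.700) / (7) = -0.029
Iteration 2:
  p = (-2 - (-3)·-0.029) / (-6) = 0.348
  q = (-3 - (-4)·-1.117) / (7) = -1.067
Iteration 3:
  p = (-2 - (-3)·-1.067) / (-6) = 0.867
  q = (-3 - (-4)·0.348) / (7) = -0.230
Residual b − A·x = (2.512, 2.078); ∞-norm = 2.512

2.512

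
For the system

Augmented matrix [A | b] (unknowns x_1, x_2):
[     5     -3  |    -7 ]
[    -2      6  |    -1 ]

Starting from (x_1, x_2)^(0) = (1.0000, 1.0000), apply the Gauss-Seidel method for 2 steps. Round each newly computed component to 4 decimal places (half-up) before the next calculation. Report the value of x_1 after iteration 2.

Iteration 1:
  x_1 = (-7 - (-3)·1.0000) / (5) = -0.8000
  x_2 = (-1 - (-2)·-0.8000) / (6) = -0.4333
Iteration 2:
  x_1 = (-7 - (-3)·-0.4333) / (5) = -1.6600
  x_2 = (-1 - (-2)·-1.6600) / (6) = -0.7200

-1.6600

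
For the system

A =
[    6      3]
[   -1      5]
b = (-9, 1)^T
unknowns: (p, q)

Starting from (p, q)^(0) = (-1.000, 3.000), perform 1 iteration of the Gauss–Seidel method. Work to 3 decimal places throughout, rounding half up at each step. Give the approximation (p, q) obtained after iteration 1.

(-3.000, -0.400)

Iteration 1:
  p = (-9 - (3)·3.000) / (6) = -3.000
  q = (1 - (-1)·-3.000) / (5) = -0.400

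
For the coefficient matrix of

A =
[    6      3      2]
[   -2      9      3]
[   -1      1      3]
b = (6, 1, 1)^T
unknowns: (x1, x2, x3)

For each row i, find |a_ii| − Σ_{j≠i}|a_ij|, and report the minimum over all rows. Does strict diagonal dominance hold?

row 1: |6| − (3+2) = 1
row 2: |9| − (2+3) = 4
row 3: |3| − (1+1) = 1
minimum over rows = 1 → strictly diagonally dominant (convergence guaranteed)

1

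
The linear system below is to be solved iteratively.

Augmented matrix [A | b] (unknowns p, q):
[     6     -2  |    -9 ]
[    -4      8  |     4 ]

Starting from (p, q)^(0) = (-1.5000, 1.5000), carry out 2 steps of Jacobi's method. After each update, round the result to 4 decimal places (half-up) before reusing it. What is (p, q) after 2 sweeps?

(-1.5833, 0.0000)

Iteration 1:
  p = (-9 - (-2)·1.5000) / (6) = -1.0000
  q = (4 - (-4)·-1.5000) / (8) = -0.2500
Iteration 2:
  p = (-9 - (-2)·-0.2500) / (6) = -1.5833
  q = (4 - (-4)·-1.0000) / (8) = 0.0000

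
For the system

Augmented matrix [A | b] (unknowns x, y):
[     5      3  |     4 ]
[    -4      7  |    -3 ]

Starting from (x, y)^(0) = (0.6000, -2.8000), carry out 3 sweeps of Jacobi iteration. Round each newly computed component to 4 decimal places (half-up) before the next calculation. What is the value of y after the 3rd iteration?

0.0579

Iteration 1:
  x = (4 - (3)·-2.8000) / (5) = 2.4800
  y = (-3 - (-4)·0.6000) / (7) = -0.0857
Iteration 2:
  x = (4 - (3)·-0.0857) / (5) = 0.8514
  y = (-3 - (-4)·2.4800) / (7) = 0.9886
Iteration 3:
  x = (4 - (3)·0.9886) / (5) = 0.2068
  y = (-3 - (-4)·0.8514) / (7) = 0.0579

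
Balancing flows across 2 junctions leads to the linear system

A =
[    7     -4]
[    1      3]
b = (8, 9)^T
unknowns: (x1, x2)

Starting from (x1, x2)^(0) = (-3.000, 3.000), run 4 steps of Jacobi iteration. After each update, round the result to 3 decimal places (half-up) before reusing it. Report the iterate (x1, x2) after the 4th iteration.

(2.204, 2.229)

Iteration 1:
  x1 = (8 - (-4)·3.000) / (7) = 2.857
  x2 = (9 - (1)·-3.000) / (3) = 4.000
Iteration 2:
  x1 = (8 - (-4)·4.000) / (7) = 3.429
  x2 = (9 - (1)·2.857) / (3) = 2.048
Iteration 3:
  x1 = (8 - (-4)·2.048) / (7) = 2.313
  x2 = (9 - (1)·3.429) / (3) = 1.857
Iteration 4:
  x1 = (8 - (-4)·1.857) / (7) = 2.204
  x2 = (9 - (1)·2.313) / (3) = 2.229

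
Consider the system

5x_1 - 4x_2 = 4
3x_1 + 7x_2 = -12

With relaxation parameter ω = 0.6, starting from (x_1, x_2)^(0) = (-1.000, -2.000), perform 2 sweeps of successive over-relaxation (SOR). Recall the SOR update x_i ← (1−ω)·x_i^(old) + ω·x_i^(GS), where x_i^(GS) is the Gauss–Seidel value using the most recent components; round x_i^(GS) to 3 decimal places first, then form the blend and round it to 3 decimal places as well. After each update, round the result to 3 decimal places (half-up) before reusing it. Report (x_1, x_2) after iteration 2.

(-0.641, -1.505)

Iteration 1:
  x_1: GS value = (4 - (-4)·-2.000) / (5) = -0.800;  x_1 ← (1−ω)·-1.000 + ω·-0.800 = -0.880
  x_2: GS value = (-12 - (3)·-0.880) / (7) = -1.337;  x_2 ← (1−ω)·-2.000 + ω·-1.337 = -1.602
Iteration 2:
  x_1: GS value = (4 - (-4)·-1.602) / (5) = -0.482;  x_1 ← (1−ω)·-0.880 + ω·-0.482 = -0.641
  x_2: GS value = (-12 - (3)·-0.641) / (7) = -1.440;  x_2 ← (1−ω)·-1.602 + ω·-1.440 = -1.505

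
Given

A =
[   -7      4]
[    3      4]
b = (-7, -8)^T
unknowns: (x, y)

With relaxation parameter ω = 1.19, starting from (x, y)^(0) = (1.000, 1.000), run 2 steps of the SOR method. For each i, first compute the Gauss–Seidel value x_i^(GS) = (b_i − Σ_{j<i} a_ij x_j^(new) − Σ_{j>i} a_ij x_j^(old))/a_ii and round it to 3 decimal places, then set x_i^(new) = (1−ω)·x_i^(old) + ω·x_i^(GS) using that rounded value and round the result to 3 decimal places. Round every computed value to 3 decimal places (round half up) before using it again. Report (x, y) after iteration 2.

(-1.896, 0.085)

Iteration 1:
  x: GS value = (-7 - (4)·1.000) / (-7) = 1.571;  x ← (1−ω)·1.000 + ω·1.571 = 1.679
  y: GS value = (-8 - (3)·1.679) / (4) = -3.259;  y ← (1−ω)·1.000 + ω·-3.259 = -4.068
Iteration 2:
  x: GS value = (-7 - (4)·-4.068) / (-7) = -1.325;  x ← (1−ω)·1.679 + ω·-1.325 = -1.896
  y: GS value = (-8 - (3)·-1.896) / (4) = -0.578;  y ← (1−ω)·-4.068 + ω·-0.578 = 0.085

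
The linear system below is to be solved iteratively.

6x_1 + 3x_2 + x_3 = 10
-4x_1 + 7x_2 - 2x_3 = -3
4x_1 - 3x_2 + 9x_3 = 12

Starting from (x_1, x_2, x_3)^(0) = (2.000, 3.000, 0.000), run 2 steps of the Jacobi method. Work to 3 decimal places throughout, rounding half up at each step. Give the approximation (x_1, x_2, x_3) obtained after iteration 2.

Iteration 1:
  x_1 = (10 - (3)·3.000 - (1)·0.000) / (6) = 0.167
  x_2 = (-3 - (-4)·2.000 - (-2)·0.000) / (7) = 0.714
  x_3 = (12 - (4)·2.000 - (-3)·3.000) / (9) = 1.444
Iteration 2:
  x_1 = (10 - (3)·0.714 - (1)·1.444) / (6) = 1.069
  x_2 = (-3 - (-4)·0.167 - (-2)·1.444) / (7) = 0.079
  x_3 = (12 - (4)·0.167 - (-3)·0.714) / (9) = 1.497

(1.069, 0.079, 1.497)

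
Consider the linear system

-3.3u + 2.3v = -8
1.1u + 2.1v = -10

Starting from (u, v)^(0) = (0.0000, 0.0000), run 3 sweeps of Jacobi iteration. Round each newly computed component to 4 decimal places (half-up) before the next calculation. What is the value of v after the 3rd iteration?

Iteration 1:
  u = (-8 - (2.3)·0.0000) / (-3.3) = 2.4242
  v = (-10 - (1.1)·0.0000) / (2.1) = -4.7619
Iteration 2:
  u = (-8 - (2.3)·-4.7619) / (-3.3) = -0.8947
  v = (-10 - (1.1)·2.4242) / (2.1) = -6.0317
Iteration 3:
  u = (-8 - (2.3)·-6.0317) / (-3.3) = -1.7797
  v = (-10 - (1.1)·-0.8947) / (2.1) = -4.2933

-4.2933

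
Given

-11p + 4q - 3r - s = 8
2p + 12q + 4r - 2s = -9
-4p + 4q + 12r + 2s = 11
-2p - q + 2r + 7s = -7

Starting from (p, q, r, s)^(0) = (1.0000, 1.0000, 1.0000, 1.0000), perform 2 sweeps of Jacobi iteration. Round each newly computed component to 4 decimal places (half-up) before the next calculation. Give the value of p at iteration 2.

Iteration 1:
  p = (8 - (4)·1.0000 - (-3)·1.0000 - (-1)·1.0000) / (-11) = -0.7273
  q = (-9 - (2)·1.0000 - (4)·1.0000 - (-2)·1.0000) / (12) = -1.0833
  r = (11 - (-4)·1.0000 - (4)·1.0000 - (2)·1.0000) / (12) = 0.7500
  s = (-7 - (-2)·1.0000 - (-1)·1.0000 - (2)·1.0000) / (7) = -0.8571
Iteration 2:
  p = (8 - (4)·-1.0833 - (-3)·0.7500 - (-1)·-0.8571) / (-11) = -1.2478
  q = (-9 - (2)·-0.7273 - (4)·0.7500 - (-2)·-0.8571) / (12) = -1.0216
  r = (11 - (-4)·-0.7273 - (4)·-1.0833 - (2)·-0.8571) / (12) = 1.1782
  s = (-7 - (-2)·-0.7273 - (-1)·-1.0833 - (2)·0.7500) / (7) = -1.5768

-1.2478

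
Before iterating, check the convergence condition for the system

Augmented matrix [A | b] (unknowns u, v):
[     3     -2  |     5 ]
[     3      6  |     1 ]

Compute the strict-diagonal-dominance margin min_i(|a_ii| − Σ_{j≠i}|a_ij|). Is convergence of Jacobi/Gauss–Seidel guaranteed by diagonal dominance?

row 1: |3| − (2) = 1
row 2: |6| − (3) = 3
minimum over rows = 1 → strictly diagonally dominant (convergence guaranteed)

1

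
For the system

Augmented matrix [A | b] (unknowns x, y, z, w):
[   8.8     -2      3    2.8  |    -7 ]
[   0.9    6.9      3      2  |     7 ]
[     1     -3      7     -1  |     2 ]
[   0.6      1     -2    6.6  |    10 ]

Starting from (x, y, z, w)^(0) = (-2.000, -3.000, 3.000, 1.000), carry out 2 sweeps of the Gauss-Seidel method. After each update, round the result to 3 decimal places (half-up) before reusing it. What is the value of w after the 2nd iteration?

1.916

Iteration 1:
  x = (-7 - (-2)·-3.000 - (3)·3.000 - (2.8)·1.000) / (8.8) = -2.818
  y = (7 - (0.9)·-2.818 - (3)·3.000 - (2)·1.000) / (6.9) = -0.212
  z = (2 - (1)·-2.818 - (-3)·-0.212 - (-1)·1.000) / (7) = 0.740
  w = (10 - (0.6)·-2.818 - (1)·-0.212 - (-2)·0.740) / (6.6) = 2.028
Iteration 2:
  x = (-7 - (-2)·-0.212 - (3)·0.740 - (2.8)·2.028) / (8.8) = -1.741
  y = (7 - (0.9)·-1.741 - (3)·0.740 - (2)·2.028) / (6.9) = 0.332
  z = (2 - (1)·-1.741 - (-3)·0.332 - (-1)·2.028) / (7) = 0.966
  w = (10 - (0.6)·-1.741 - (1)·0.332 - (-2)·0.966) / (6.6) = 1.916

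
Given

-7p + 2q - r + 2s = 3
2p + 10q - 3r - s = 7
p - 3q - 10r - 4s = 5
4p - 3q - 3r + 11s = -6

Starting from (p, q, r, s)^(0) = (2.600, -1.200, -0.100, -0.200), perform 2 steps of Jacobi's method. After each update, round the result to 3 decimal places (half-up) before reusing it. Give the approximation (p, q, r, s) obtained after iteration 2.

Iteration 1:
  p = (3 - (2)·-1.200 - (-1)·-0.100 - (2)·-0.200) / (-7) = -0.814
  q = (7 - (2)·2.600 - (-3)·-0.100 - (-1)·-0.200) / (10) = 0.130
  r = (5 - (1)·2.600 - (-3)·-1.200 - (-4)·-0.200) / (-10) = 0.200
  s = (-6 - (4)·2.600 - (-3)·-1.200 - (-3)·-0.100) / (11) = -1.845
Iteration 2:
  p = (3 - (2)·0.130 - (-1)·0.200 - (2)·-1.845) / (-7) = -0.947
  q = (7 - (2)·-0.814 - (-3)·0.200 - (-1)·-1.845) / (10) = 0.738
  r = (5 - (1)·-0.814 - (-3)·0.130 - (-4)·-1.845) / (-10) = 0.118
  s = (-6 - (4)·-0.814 - (-3)·0.130 - (-3)·0.200) / (11) = -0.159

(-0.947, 0.738, 0.118, -0.159)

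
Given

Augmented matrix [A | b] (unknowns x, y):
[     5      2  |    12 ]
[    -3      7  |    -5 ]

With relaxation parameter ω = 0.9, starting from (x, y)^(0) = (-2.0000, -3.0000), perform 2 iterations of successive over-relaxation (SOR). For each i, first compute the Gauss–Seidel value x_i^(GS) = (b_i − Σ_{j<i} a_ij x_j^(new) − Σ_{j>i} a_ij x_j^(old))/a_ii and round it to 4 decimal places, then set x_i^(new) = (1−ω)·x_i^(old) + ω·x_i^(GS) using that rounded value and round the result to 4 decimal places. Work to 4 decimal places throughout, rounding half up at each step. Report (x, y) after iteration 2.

Iteration 1:
  x: GS value = (12 - (2)·-3.0000) / (5) = 3.6000;  x ← (1−ω)·-2.0000 + ω·3.6000 = 3.0400
  y: GS value = (-5 - (-3)·3.0400) / (7) = 0.5886;  y ← (1−ω)·-3.0000 + ω·0.5886 = 0.2297
Iteration 2:
  x: GS value = (12 - (2)·0.2297) / (5) = 2.3081;  x ← (1−ω)·3.0400 + ω·2.3081 = 2.3813
  y: GS value = (-5 - (-3)·2.3813) / (7) = 0.3063;  y ← (1−ω)·0.2297 + ω·0.3063 = 0.2986

(2.3813, 0.2986)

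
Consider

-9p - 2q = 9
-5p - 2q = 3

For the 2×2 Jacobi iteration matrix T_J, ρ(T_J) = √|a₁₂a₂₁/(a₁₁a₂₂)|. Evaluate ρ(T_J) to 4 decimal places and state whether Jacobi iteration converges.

a₁₂a₂₁/(a₁₁a₂₂) = (-2)·(-5) / ((-9)·(-2)) = 0.555556
ρ = √|0.555556| = √0.555556 = 0.7454
ρ < 1, so Jacobi converges

0.7454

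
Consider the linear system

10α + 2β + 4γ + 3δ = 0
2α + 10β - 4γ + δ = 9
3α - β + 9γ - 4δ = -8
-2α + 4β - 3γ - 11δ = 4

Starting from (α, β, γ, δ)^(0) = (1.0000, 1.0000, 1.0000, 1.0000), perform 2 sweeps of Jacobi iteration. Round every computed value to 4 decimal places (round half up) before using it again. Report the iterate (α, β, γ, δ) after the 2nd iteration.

Iteration 1:
  α = (0 - (2)·1.0000 - (4)·1.0000 - (3)·1.0000) / (10) = -0.9000
  β = (9 - (2)·1.0000 - (-4)·1.0000 - (1)·1.0000) / (10) = 1.0000
  γ = (-8 - (3)·1.0000 - (-1)·1.0000 - (-4)·1.0000) / (9) = -0.6667
  δ = (4 - (-2)·1.0000 - (4)·1.0000 - (-3)·1.0000) / (-11) = -0.4545
Iteration 2:
  α = (0 - (2)·1.0000 - (4)·-0.6667 - (3)·-0.4545) / (10) = 0.2030
  β = (9 - (2)·-0.9000 - (-4)·-0.6667 - (1)·-0.4545) / (10) = 0.8588
  γ = (-8 - (3)·-0.9000 - (-1)·1.0000 - (-4)·-0.4545) / (9) = -0.6798
  δ = (4 - (-2)·-0.9000 - (4)·1.0000 - (-3)·-0.6667) / (-11) = 0.3455

(0.2030, 0.8588, -0.6798, 0.3455)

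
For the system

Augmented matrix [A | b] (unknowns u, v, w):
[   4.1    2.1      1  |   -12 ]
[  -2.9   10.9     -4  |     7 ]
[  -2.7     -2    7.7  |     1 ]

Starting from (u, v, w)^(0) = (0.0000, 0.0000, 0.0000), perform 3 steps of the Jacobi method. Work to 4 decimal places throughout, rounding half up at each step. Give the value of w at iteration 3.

-1.0459

Iteration 1:
  u = (-12 - (2.1)·0.0000 - (1)·0.0000) / (4.1) = -2.9268
  v = (7 - (-2.9)·0.0000 - (-4)·0.0000) / (10.9) = 0.6422
  w = (1 - (-2.7)·0.0000 - (-2)·0.0000) / (7.7) = 0.1299
Iteration 2:
  u = (-12 - (2.1)·0.6422 - (1)·0.1299) / (4.1) = -3.2874
  v = (7 - (-2.9)·-2.9268 - (-4)·0.1299) / (10.9) = -0.0888
  w = (1 - (-2.7)·-2.9268 - (-2)·0.6422) / (7.7) = -0.7296
Iteration 3:
  u = (-12 - (2.1)·-0.0888 - (1)·-0.7296) / (4.1) = -2.7034
  v = (7 - (-2.9)·-3.2874 - (-4)·-0.7296) / (10.9) = -0.5002
  w = (1 - (-2.7)·-3.2874 - (-2)·-0.0888) / (7.7) = -1.0459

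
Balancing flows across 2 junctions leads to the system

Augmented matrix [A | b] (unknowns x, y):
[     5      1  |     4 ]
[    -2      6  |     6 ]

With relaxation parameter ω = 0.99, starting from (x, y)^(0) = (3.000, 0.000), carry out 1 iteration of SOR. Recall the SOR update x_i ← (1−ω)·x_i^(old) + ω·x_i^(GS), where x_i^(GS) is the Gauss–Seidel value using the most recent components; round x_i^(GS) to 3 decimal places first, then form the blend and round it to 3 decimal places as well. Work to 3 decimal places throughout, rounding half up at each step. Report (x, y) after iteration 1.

Iteration 1:
  x: GS value = (4 - (1)·0.000) / (5) = 0.800;  x ← (1−ω)·3.000 + ω·0.800 = 0.822
  y: GS value = (6 - (-2)·0.822) / (6) = 1.274;  y ← (1−ω)·0.000 + ω·1.274 = 1.261

(0.822, 1.261)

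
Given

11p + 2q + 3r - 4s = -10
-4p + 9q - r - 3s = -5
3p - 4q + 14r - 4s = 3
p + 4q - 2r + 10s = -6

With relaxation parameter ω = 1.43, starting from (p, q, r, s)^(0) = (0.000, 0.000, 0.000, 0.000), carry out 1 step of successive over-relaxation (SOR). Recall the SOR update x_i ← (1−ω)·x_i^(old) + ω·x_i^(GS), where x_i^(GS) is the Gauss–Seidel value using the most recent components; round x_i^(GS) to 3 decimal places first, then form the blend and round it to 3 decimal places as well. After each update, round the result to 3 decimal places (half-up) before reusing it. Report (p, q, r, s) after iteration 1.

Iteration 1:
  p: GS value = (-10 - (2)·0.000 - (3)·0.000 - (-4)·0.000) / (11) = -0.909;  p ← (1−ω)·0.000 + ω·-0.909 = -1.300
  q: GS value = (-5 - (-4)·-1.300 - (-1)·0.000 - (-3)·0.000) / (9) = -1.133;  q ← (1−ω)·0.000 + ω·-1.133 = -1.620
  r: GS value = (3 - (3)·-1.300 - (-4)·-1.620 - (-4)·0.000) / (14) = 0.030;  r ← (1−ω)·0.000 + ω·0.030 = 0.043
  s: GS value = (-6 - (1)·-1.300 - (4)·-1.620 - (-2)·0.043) / (10) = 0.187;  s ← (1−ω)·0.000 + ω·0.187 = 0.267

(-1.300, -1.620, 0.043, 0.267)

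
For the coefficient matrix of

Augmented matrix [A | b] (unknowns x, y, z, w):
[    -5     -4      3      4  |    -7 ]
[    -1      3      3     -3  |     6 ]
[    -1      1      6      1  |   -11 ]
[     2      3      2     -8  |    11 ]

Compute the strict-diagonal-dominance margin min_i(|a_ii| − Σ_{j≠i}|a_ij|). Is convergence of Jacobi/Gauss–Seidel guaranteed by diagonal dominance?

-6

row 1: |-5| − (4+3+4) = -6
row 2: |3| − (1+3+3) = -4
row 3: |6| − (1+1+1) = 3
row 4: |-8| − (2+3+2) = 1
minimum over rows = -6 → not strictly diagonally dominant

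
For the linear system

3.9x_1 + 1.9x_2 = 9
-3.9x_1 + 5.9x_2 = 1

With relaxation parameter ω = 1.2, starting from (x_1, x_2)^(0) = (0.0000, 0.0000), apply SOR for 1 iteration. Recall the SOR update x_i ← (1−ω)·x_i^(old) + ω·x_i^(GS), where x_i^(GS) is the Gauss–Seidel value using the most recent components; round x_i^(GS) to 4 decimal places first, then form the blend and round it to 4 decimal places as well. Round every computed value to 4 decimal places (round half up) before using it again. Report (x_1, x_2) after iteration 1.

Iteration 1:
  x_1: GS value = (9 - (1.9)·0.0000) / (3.9) = 2.3077;  x_1 ← (1−ω)·0.0000 + ω·2.3077 = 2.7692
  x_2: GS value = (1 - (-3.9)·2.7692) / (5.9) = 2.0000;  x_2 ← (1−ω)·0.0000 + ω·2.0000 = 2.4000

(2.7692, 2.4000)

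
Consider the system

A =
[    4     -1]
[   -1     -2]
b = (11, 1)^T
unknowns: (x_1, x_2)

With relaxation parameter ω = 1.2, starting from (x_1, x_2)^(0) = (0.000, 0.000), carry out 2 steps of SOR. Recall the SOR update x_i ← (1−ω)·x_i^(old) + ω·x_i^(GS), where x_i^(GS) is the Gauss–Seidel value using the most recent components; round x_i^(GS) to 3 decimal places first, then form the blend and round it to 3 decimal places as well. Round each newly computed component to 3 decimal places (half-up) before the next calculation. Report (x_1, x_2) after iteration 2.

(1.866, -1.204)

Iteration 1:
  x_1: GS value = (11 - (-1)·0.000) / (4) = 2.750;  x_1 ← (1−ω)·0.000 + ω·2.750 = 3.300
  x_2: GS value = (1 - (-1)·3.300) / (-2) = -2.150;  x_2 ← (1−ω)·0.000 + ω·-2.150 = -2.580
Iteration 2:
  x_1: GS value = (11 - (-1)·-2.580) / (4) = 2.105;  x_1 ← (1−ω)·3.300 + ω·2.105 = 1.866
  x_2: GS value = (1 - (-1)·1.866) / (-2) = -1.433;  x_2 ← (1−ω)·-2.580 + ω·-1.433 = -1.204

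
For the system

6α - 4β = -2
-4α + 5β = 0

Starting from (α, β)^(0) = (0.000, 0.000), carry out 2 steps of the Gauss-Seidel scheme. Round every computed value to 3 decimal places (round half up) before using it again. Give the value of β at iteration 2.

-0.409

Iteration 1:
  α = (-2 - (-4)·0.000) / (6) = -0.333
  β = (0 - (-4)·-0.333) / (5) = -0.266
Iteration 2:
  α = (-2 - (-4)·-0.266) / (6) = -0.511
  β = (0 - (-4)·-0.511) / (5) = -0.409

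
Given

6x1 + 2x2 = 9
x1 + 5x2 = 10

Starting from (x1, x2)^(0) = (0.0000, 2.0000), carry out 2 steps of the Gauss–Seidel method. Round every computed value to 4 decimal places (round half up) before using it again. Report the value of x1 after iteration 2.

0.8889

Iteration 1:
  x1 = (9 - (2)·2.0000) / (6) = 0.8333
  x2 = (10 - (1)·0.8333) / (5) = 1.8333
Iteration 2:
  x1 = (9 - (2)·1.8333) / (6) = 0.8889
  x2 = (10 - (1)·0.8889) / (5) = 1.8222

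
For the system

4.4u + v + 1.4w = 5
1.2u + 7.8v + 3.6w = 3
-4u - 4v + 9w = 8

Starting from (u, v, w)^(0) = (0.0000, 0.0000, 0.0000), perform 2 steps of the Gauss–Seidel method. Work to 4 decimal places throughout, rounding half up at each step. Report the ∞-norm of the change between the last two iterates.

0.6063

Iteration 1:
  u = (5 - (1)·0.0000 - (1.4)·0.0000) / (4.4) = 1.1364
  v = (3 - (1.2)·1.1364 - (3.6)·0.0000) / (7.8) = 0.2098
  w = (8 - (-4)·1.1364 - (-4)·0.2098) / (9) = 1.4872
Iteration 2:
  u = (5 - (1)·0.2098 - (1.4)·1.4872) / (4.4) = 0.6155
  v = (3 - (1.2)·0.6155 - (3.6)·1.4872) / (7.8) = -0.3965
  w = (8 - (-4)·0.6155 - (-4)·-0.3965) / (9) = 0.9862
Change: (-0.5209, -0.6063, -0.5010) → max |·| = 0.6063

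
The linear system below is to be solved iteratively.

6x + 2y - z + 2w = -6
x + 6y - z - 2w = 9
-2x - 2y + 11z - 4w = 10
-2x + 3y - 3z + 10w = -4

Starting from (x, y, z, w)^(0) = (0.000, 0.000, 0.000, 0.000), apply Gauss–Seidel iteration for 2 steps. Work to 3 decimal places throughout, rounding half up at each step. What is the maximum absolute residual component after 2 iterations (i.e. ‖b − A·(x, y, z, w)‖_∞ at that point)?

0.522

Iteration 1:
  x = (-6 - (2)·0.000 - (-1)·0.000 - (2)·0.000) / (6) = -1.000
  y = (9 - (1)·-1.000 - (-1)·0.000 - (-2)·0.000) / (6) = 1.667
  z = (10 - (-2)·-1.000 - (-2)·1.667 - (-4)·0.000) / (11) = 1.030
  w = (-4 - (-2)·-1.000 - (3)·1.667 - (-3)·1.030) / (10) = -0.791
Iteration 2:
  x = (-6 - (2)·1.667 - (-1)·1.030 - (2)·-0.791) / (6) = -1.120
  y = (9 - (1)·-1.120 - (-1)·1.030 - (-2)·-0.791) / (6) = 1.595
  z = (10 - (-2)·-1.120 - (-2)·1.595 - (-4)·-0.791) / (11) = 0.708
  w = (-4 - (-2)·-1.120 - (3)·1.595 - (-3)·0.708) / (10) = -0.890
Residual b − A·x = (0.018, -0.522, -0.398, -0.001); ∞-norm = 0.522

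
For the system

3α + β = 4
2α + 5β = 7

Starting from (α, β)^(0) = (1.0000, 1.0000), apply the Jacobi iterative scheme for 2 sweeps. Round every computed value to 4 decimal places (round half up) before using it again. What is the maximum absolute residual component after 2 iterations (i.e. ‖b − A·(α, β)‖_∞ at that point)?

Iteration 1:
  α = (4 - (1)·1.0000) / (3) = 1.0000
  β = (7 - (2)·1.0000) / (5) = 1.0000
Iteration 2:
  α = (4 - (1)·1.0000) / (3) = 1.0000
  β = (7 - (2)·1.0000) / (5) = 1.0000
Residual b − A·x = (0.0000, 0.0000); ∞-norm = 0.0000

0.0000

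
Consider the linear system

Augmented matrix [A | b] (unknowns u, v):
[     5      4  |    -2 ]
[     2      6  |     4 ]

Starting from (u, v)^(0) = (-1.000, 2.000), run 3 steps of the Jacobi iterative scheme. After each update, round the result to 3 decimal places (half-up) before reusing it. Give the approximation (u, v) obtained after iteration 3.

Iteration 1:
  u = (-2 - (4)·2.000) / (5) = -2.000
  v = (4 - (2)·-1.000) / (6) = 1.000
Iteration 2:
  u = (-2 - (4)·1.000) / (5) = -1.200
  v = (4 - (2)·-2.000) / (6) = 1.333
Iteration 3:
  u = (-2 - (4)·1.333) / (5) = -1.466
  v = (4 - (2)·-1.200) / (6) = 1.067

(-1.466, 1.067)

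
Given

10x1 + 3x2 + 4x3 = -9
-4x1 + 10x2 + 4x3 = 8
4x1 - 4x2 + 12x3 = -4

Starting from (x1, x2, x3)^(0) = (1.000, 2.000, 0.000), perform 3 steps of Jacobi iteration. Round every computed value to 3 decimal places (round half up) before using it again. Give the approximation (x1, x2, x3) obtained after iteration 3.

(-1.187, 0.069, 0.153)

Iteration 1:
  x1 = (-9 - (3)·2.000 - (4)·0.000) / (10) = -1.500
  x2 = (8 - (-4)·1.000 - (4)·0.000) / (10) = 1.200
  x3 = (-4 - (4)·1.000 - (-4)·2.000) / (12) = 0.000
Iteration 2:
  x1 = (-9 - (3)·1.200 - (4)·0.000) / (10) = -1.260
  x2 = (8 - (-4)·-1.500 - (4)·0.000) / (10) = 0.200
  x3 = (-4 - (4)·-1.500 - (-4)·1.200) / (12) = 0.567
Iteration 3:
  x1 = (-9 - (3)·0.200 - (4)·0.567) / (10) = -1.187
  x2 = (8 - (-4)·-1.260 - (4)·0.567) / (10) = 0.069
  x3 = (-4 - (4)·-1.260 - (-4)·0.200) / (12) = 0.153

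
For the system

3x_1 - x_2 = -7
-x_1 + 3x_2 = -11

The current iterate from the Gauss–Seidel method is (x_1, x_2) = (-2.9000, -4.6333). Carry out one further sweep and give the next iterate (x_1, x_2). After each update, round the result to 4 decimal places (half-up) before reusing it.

(-3.8778, -4.9593)

One sweep:
  x_1 = (-7 - (-1)·-4.6333) / (3) = -3.8778
  x_2 = (-11 - (-1)·-3.8778) / (3) = -4.9593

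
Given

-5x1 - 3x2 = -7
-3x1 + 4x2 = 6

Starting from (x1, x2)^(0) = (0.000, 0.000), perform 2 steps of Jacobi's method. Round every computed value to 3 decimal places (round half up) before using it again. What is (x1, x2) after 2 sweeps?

(0.500, 2.550)

Iteration 1:
  x1 = (-7 - (-3)·0.000) / (-5) = 1.400
  x2 = (6 - (-3)·0.000) / (4) = 1.500
Iteration 2:
  x1 = (-7 - (-3)·1.500) / (-5) = 0.500
  x2 = (6 - (-3)·1.400) / (4) = 2.550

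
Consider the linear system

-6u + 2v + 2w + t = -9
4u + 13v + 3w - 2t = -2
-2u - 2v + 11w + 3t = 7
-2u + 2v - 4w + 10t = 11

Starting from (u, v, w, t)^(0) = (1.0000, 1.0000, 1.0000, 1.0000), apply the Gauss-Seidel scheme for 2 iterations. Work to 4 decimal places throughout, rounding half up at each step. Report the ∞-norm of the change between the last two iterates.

0.6106

Iteration 1:
  u = (-9 - (2)·1.0000 - (2)·1.0000 - (1)·1.0000) / (-6) = 2.3333
  v = (-2 - (4)·2.3333 - (3)·1.0000 - (-2)·1.0000) / (13) = -0.9487
  w = (7 - (-2)·2.3333 - (-2)·-0.9487 - (3)·1.0000) / (11) = 0.6154
  t = (11 - (-2)·2.3333 - (2)·-0.9487 - (-4)·0.6154) / (10) = 2.0026
Iteration 2:
  u = (-9 - (2)·-0.9487 - (2)·0.6154 - (1)·2.0026) / (-6) = 1.7227
  v = (-2 - (4)·1.7227 - (3)·0.6154 - (-2)·2.0026) / (13) = -0.5178
  w = (7 - (-2)·1.7227 - (-2)·-0.5178 - (3)·2.0026) / (11) = 0.3093
  t = (11 - (-2)·1.7227 - (2)·-0.5178 - (-4)·0.3093) / (10) = 1.6718
Change: (-0.6106, 0.4309, -0.3061, -0.3308) → max |·| = 0.6106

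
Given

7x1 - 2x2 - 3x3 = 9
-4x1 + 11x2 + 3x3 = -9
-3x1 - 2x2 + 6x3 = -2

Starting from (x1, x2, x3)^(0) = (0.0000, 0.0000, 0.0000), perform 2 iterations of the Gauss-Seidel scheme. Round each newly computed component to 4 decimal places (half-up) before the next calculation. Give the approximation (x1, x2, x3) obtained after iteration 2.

(1.2681, -0.4096, 0.1642)

Iteration 1:
  x1 = (9 - (-2)·0.0000 - (-3)·0.0000) / (7) = 1.2857
  x2 = (-9 - (-4)·1.2857 - (3)·0.0000) / (11) = -0.3507
  x3 = (-2 - (-3)·1.2857 - (-2)·-0.3507) / (6) = 0.1926
Iteration 2:
  x1 = (9 - (-2)·-0.3507 - (-3)·0.1926) / (7) = 1.2681
  x2 = (-9 - (-4)·1.2681 - (3)·0.1926) / (11) = -0.4096
  x3 = (-2 - (-3)·1.2681 - (-2)·-0.4096) / (6) = 0.1642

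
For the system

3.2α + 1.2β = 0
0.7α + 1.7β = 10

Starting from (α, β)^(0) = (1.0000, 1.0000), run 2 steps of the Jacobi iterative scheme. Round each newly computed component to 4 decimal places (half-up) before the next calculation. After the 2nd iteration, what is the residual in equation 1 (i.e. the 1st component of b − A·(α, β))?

-0.6794

Iteration 1:
  α = (0 - (1.2)·1.0000) / (3.2) = -0.3750
  β = (10 - (0.7)·1.0000) / (1.7) = 5.4706
Iteration 2:
  α = (0 - (1.2)·5.4706) / (3.2) = -2.0515
  β = (10 - (0.7)·-0.3750) / (1.7) = 6.0368
Residual b − A·x = (-0.6794, 1.1735)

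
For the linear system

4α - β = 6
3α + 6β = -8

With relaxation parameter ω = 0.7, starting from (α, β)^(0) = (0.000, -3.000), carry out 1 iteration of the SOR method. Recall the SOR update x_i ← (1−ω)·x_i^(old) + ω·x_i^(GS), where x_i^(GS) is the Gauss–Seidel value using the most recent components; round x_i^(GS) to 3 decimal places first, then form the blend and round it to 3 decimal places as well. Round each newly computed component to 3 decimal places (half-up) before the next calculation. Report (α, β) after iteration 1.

(0.525, -2.017)

Iteration 1:
  α: GS value = (6 - (-1)·-3.000) / (4) = 0.750;  α ← (1−ω)·0.000 + ω·0.750 = 0.525
  β: GS value = (-8 - (3)·0.525) / (6) = -1.596;  β ← (1−ω)·-3.000 + ω·-1.596 = -2.017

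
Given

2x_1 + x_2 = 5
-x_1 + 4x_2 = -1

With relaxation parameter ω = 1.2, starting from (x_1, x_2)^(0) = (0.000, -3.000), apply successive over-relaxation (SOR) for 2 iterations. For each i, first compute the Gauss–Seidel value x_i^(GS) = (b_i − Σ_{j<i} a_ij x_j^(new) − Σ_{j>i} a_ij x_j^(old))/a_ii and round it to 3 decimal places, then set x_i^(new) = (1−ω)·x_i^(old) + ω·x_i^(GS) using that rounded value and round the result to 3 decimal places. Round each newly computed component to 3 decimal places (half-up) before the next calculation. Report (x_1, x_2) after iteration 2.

Iteration 1:
  x_1: GS value = (5 - (1)·-3.000) / (2) = 4.000;  x_1 ← (1−ω)·0.000 + ω·4.000 = 4.800
  x_2: GS value = (-1 - (-1)·4.800) / (4) = 0.950;  x_2 ← (1−ω)·-3.000 + ω·0.950 = 1.740
Iteration 2:
  x_1: GS value = (5 - (1)·1.740) / (2) = 1.630;  x_1 ← (1−ω)·4.800 + ω·1.630 = 0.996
  x_2: GS value = (-1 - (-1)·0.996) / (4) = -0.001;  x_2 ← (1−ω)·1.740 + ω·-0.001 = -0.349

(0.996, -0.349)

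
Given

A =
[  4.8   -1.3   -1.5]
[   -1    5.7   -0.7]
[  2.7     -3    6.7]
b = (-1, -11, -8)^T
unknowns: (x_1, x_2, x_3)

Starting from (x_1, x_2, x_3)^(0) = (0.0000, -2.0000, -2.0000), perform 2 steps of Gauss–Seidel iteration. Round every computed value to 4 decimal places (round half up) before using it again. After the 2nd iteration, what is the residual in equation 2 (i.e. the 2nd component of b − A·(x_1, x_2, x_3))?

Iteration 1:
  x_1 = (-1 - (-1.3)·-2.0000 - (-1.5)·-2.0000) / (4.8) = -1.3750
  x_2 = (-11 - (-1)·-1.3750 - (-0.7)·-2.0000) / (5.7) = -2.4167
  x_3 = (-8 - (2.7)·-1.3750 - (-3)·-2.4167) / (6.7) = -1.7220
Iteration 2:
  x_1 = (-1 - (-1.3)·-2.4167 - (-1.5)·-1.7220) / (4.8) = -1.4010
  x_2 = (-11 - (-1)·-1.4010 - (-0.7)·-1.7220) / (5.7) = -2.3871
  x_3 = (-8 - (2.7)·-1.4010 - (-3)·-2.3871) / (6.7) = -1.6983
Residual b − A·x = (0.0741, 0.0167, 0.0000)

0.0167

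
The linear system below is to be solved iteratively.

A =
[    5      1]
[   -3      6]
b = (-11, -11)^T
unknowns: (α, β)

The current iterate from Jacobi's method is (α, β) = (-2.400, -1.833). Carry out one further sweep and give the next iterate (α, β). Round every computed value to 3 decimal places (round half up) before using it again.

One sweep:
  α = (-11 - (1)·-1.833) / (5) = -1.833
  β = (-11 - (-3)·-2.400) / (6) = -3.033

(-1.833, -3.033)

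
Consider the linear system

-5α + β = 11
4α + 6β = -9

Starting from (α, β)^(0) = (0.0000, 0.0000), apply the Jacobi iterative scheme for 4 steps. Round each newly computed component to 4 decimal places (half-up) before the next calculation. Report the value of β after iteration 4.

-0.0289

Iteration 1:
  α = (11 - (1)·0.0000) / (-5) = -2.2000
  β = (-9 - (4)·0.0000) / (6) = -1.5000
Iteration 2:
  α = (11 - (1)·-1.5000) / (-5) = -2.5000
  β = (-9 - (4)·-2.2000) / (6) = -0.0333
Iteration 3:
  α = (11 - (1)·-0.0333) / (-5) = -2.2067
  β = (-9 - (4)·-2.5000) / (6) = 0.1667
Iteration 4:
  α = (11 - (1)·0.1667) / (-5) = -2.1667
  β = (-9 - (4)·-2.2067) / (6) = -0.0289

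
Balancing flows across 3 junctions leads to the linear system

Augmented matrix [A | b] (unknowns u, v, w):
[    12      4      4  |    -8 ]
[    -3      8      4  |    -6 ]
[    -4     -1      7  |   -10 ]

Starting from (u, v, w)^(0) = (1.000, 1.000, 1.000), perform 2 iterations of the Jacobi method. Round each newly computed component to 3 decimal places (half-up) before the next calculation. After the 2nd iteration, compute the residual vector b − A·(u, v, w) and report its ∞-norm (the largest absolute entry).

9.993

Iteration 1:
  u = (-8 - (4)·1.000 - (4)·1.000) / (12) = -1.333
  v = (-6 - (-3)·1.000 - (4)·1.000) / (8) = -0.875
  w = (-10 - (-4)·1.000 - (-1)·1.000) / (7) = -0.714
Iteration 2:
  u = (-8 - (4)·-0.875 - (4)·-0.714) / (12) = -0.137
  v = (-6 - (-3)·-1.333 - (4)·-0.714) / (8) = -0.893
  w = (-10 - (-4)·-1.333 - (-1)·-0.875) / (7) = -2.315
Residual b − A·x = (6.476, 9.993, 4.764); ∞-norm = 9.993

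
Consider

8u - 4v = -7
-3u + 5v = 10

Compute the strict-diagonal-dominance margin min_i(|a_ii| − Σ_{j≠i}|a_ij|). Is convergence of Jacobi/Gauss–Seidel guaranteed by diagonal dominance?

row 1: |8| − (4) = 4
row 2: |5| − (3) = 2
minimum over rows = 2 → strictly diagonally dominant (convergence guaranteed)

2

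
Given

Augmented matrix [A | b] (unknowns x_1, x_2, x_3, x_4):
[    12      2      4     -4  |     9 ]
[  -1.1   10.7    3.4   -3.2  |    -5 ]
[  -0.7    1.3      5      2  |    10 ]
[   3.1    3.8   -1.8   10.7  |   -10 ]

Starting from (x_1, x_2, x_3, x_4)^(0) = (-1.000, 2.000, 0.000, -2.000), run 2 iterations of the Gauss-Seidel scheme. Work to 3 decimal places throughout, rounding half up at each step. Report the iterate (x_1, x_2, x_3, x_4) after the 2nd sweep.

Iteration 1:
  x_1 = (9 - (2)·2.000 - (4)·0.000 - (-4)·-2.000) / (12) = -0.250
  x_2 = (-5 - (-1.1)·-0.250 - (3.4)·0.000 - (-3.2)·-2.000) / (10.7) = -1.091
  x_3 = (10 - (-0.7)·-0.250 - (1.3)·-1.091 - (2)·-2.000) / (5) = 3.049
  x_4 = (-10 - (3.1)·-0.250 - (3.8)·-1.091 - (-1.8)·3.049) / (10.7) = 0.038
Iteration 2:
  x_1 = (9 - (2)·-1.091 - (4)·3.049 - (-4)·0.038) / (12) = -0.072
  x_2 = (-5 - (-1.1)·-0.072 - (3.4)·3.049 - (-3.2)·0.038) / (10.7) = -1.432
  x_3 = (10 - (-0.7)·-0.072 - (1.3)·-1.432 - (2)·0.038) / (5) = 2.347
  x_4 = (-10 - (3.1)·-0.072 - (3.8)·-1.432 - (-1.8)·2.347) / (10.7) = -0.010

(-0.072, -1.432, 2.347, -0.010)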